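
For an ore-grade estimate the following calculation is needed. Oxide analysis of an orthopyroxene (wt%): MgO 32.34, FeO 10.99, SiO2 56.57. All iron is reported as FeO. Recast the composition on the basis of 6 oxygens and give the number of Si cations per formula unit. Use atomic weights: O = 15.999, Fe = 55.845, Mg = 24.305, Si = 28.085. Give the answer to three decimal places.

MgO: 32.34/40.304 = 0.80240 mol → 0.80240 mol Mg, 0.80240 mol O.
FeO: 10.99/71.844 = 0.15297 mol → 0.15297 mol Fe, 0.15297 mol O.
SiO2: 56.57/60.083 = 0.94153 mol → 0.94153 mol Si, 1.88306 mol O.
Total oxygen = 2.83843 mol. Normalization factor = 6/2.83843 = 2.11384.
Si per 6 O = 0.94153 × 2.11384 = 1.990.

1.990 Si apfu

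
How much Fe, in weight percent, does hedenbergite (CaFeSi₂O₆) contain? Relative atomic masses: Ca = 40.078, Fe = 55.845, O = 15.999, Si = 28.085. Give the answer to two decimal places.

Formula mass = 1*40.078 + 1*55.845 + 2*28.085 + 6*15.999 = 248.087 g/mol, of which 55.845 g is Fe.
So Fe makes up 55.845/248.087 = 0.2251 of the mass, i.e. 22.51%.

22.51 weight percent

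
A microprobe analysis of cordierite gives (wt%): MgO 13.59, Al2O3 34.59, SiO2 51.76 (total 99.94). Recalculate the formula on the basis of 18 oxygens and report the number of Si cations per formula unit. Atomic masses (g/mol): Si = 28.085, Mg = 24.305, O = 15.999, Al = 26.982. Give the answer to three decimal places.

5.038 Si apfu

MgO (M=40.304): mol = 0.33719; Mg = 0.33719, O = 0.33719.
Al2O3 (M=101.961): mol = 0.33925; Al = 0.67850, O = 1.01775.
SiO2 (M=60.083): mol = 0.86147; Si = 0.86147, O = 1.72294.
ΣO = 3.07788; factor = 18/ΣO = 5.84818.
Si apfu = 0.86147 × 5.84818 = 5.038.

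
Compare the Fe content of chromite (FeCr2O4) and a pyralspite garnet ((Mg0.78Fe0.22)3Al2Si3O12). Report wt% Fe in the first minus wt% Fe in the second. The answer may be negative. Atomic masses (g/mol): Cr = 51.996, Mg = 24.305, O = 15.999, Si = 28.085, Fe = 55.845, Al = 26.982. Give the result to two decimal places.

First mineral: 55.845 g Fe in 223.833 g formula = 24.95 wt% Fe.
Second mineral: 36.858 g Fe in 423.938 g formula = 8.69 wt% Fe.
24.95% − 8.69% gives a difference of 16.26 percentage points.

16.26 percentage points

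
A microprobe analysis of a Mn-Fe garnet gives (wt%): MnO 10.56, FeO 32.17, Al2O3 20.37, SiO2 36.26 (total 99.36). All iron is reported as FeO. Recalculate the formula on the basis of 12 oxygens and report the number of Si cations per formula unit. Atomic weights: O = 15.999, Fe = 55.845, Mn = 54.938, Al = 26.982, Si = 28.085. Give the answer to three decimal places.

3.014 Si apfu

MnO (M=70.937): mol = 0.14886; Mn = 0.14886, O = 0.14886.
FeO (M=71.844): mol = 0.44778; Fe = 0.44778, O = 0.44778.
Al2O3 (M=101.961): mol = 0.19978; Al = 0.39956, O = 0.59934.
SiO2 (M=60.083): mol = 0.60350; Si = 0.60350, O = 1.20700.
ΣO = 2.40298; factor = 12/ΣO = 4.99380.
Si apfu = 0.60350 × 4.99380 = 3.014.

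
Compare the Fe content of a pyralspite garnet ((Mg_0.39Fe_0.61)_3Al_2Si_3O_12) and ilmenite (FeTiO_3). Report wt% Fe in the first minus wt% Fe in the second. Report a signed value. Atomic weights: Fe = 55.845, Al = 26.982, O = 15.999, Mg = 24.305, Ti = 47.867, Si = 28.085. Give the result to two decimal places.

-14.63 percentage points

Fe in (Mg_0.39Fe_0.61)_3Al_2Si_3O_12: molar mass 460.840 g/mol; 1.83×55.845 = 102.196 g → 22.18 wt%.
Fe in FeTiO_3: molar mass 151.709 g/mol; 1×55.845 = 55.845 g → 36.81 wt%.
Difference = 22.18 − 36.81 = -14.63 percentage points.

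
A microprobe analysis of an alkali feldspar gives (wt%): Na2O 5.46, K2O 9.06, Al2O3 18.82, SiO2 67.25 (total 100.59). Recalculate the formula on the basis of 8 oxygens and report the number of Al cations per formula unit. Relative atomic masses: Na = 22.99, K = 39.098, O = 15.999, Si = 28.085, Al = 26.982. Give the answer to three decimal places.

5.46 wt% Na2O ÷ 61.979 g/mol = 0.08809 mol, giving 0.17618 Na and 0.08809 O.
9.06 wt% K2O ÷ 94.195 g/mol = 0.09618 mol, giving 0.19236 K and 0.09618 O.
18.82 wt% Al2O3 ÷ 101.961 g/mol = 0.18458 mol, giving 0.36916 Al and 0.55374 O.
67.25 wt% SiO2 ÷ 60.083 g/mol = 1.11928 mol, giving 1.11928 Si and 2.23856 O.
Oxygen sums to 2.97657; scaling by 8/2.97657 = 2.68766 puts the formula on 8 O.
Al: 0.36916 × 2.68766 = 0.992 atoms per formula unit.

0.992 Al apfu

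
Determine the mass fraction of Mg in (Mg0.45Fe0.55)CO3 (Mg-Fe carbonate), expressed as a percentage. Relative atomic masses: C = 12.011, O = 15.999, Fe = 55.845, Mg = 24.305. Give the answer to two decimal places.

10.76 mass %

Molar mass of (Mg0.45Fe0.55)CO3: 0.45×24.305 + 0.55×55.845 + 1×12.011 + 3×15.999 = 101.660 g/mol.
Mass of Mg per formula unit: 0.45 × 24.305 = 10.937 g.
Weight fraction Mg = 10.937 / 101.660 = 0.1076.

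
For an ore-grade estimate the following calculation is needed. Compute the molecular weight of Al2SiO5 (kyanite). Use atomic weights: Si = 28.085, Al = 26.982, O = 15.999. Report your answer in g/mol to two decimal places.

Al: 2 × 26.982 = 53.9640
Si: 1 × 28.085 = 28.0850
O: 5 × 15.999 = 79.9950
Summing the contributions gives the formula mass.

162.04 g/mol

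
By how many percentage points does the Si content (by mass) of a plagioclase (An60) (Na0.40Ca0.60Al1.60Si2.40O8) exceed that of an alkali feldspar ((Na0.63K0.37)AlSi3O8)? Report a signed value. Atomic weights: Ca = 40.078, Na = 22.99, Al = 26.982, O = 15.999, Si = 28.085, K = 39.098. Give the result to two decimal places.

Si in Na0.40Ca0.60Al1.60Si2.40O8: molar mass 271.810 g/mol; 2.40×28.085 = 67.404 g → 24.80 wt%.
Si in (Na0.63K0.37)AlSi3O8: molar mass 268.179 g/mol; 3×28.085 = 84.255 g → 31.42 wt%.
Difference = 24.80 − 31.42 = -6.62 percentage points.

-6.62 percentage points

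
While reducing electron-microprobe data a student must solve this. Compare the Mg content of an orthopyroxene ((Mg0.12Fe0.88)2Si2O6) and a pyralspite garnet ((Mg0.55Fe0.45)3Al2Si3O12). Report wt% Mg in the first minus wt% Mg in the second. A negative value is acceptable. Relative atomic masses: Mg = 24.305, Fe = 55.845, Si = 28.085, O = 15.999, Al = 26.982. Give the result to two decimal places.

-6.72 percentage points

Mg in (Mg0.12Fe0.88)2Si2O6: molar mass 256.284 g/mol; 0.24×24.305 = 5.833 g → 2.28 wt%.
Mg in (Mg0.55Fe0.45)3Al2Si3O12: molar mass 445.701 g/mol; 1.65×24.305 = 40.103 g → 9.00 wt%.
Difference = 2.28 − 9.00 = -6.72 percentage points.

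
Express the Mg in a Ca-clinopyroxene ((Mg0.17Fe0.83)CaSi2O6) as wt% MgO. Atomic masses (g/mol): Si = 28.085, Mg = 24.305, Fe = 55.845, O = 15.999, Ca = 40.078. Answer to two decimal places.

M((Mg0.17Fe0.83)CaSi2O6) = 242.725 g/mol; M(MgO) = 40.304 g/mol.
Moles MgO per formula unit = 0.17 Mg ÷ 1 = 0.1700.
MgO fraction = (0.1700 × 40.304) / 242.725 = 6.852/242.725 = 0.0282.

2.82 wt%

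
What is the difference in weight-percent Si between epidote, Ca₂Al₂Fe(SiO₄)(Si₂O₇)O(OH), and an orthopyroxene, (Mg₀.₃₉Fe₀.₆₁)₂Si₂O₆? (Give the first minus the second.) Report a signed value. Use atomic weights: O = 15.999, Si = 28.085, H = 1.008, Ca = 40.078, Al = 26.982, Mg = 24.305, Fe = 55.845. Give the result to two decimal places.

First mineral: 84.255 g Si in 483.215 g formula = 17.44 wt% Si.
Second mineral: 56.170 g Si in 239.253 g formula = 23.48 wt% Si.
17.44% − 23.48% gives a difference of -6.04 percentage points.

-6.04 percentage points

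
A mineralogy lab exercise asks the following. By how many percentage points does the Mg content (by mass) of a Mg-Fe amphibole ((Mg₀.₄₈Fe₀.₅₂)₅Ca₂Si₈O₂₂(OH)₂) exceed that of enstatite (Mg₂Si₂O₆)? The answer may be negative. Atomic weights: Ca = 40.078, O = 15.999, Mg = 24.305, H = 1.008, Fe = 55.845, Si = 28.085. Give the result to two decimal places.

-17.69 percentage points

M((Mg₀.₄₈Fe₀.₅₂)₅Ca₂Si₈O₂₂(OH)₂) = 894.357 g/mol, so wt% Mg = 58.332/894.357 × 100 = 6.52%.
M(Mg₂Si₂O₆) = 200.774 g/mol, so wt% Mg = 48.610/200.774 × 100 = 24.21%.
6.52 − 24.21 = -17.69 pp.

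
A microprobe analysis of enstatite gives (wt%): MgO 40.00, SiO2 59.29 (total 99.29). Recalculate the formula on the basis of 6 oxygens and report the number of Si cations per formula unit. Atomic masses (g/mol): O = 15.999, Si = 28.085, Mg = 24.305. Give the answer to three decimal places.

MgO (M=40.304): mol = 0.99246; Mg = 0.99246, O = 0.99246.
SiO2 (M=60.083): mol = 0.98680; Si = 0.98680, O = 1.97360.
ΣO = 2.96606; factor = 6/ΣO = 2.02289.
Si apfu = 0.98680 × 2.02289 = 1.996.

1.996 Si apfu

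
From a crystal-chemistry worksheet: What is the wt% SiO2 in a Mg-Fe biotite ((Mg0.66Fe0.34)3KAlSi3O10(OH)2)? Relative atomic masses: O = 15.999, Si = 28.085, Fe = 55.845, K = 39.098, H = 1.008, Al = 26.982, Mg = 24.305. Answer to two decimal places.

40.11 wt%

Formula mass = 449.425 g/mol.
3 Si → 3.0000 mol SiO2 per formula unit; M(SiO2) = 60.083, so SiO2 mass = 180.249 g.
180.249/449.425 × 100 = 40.11 wt%.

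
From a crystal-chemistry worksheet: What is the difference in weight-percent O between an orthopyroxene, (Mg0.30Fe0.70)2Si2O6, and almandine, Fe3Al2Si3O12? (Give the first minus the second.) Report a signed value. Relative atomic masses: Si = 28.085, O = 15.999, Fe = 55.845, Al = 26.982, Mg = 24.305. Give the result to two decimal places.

0.62 percentage points

O in (Mg0.30Fe0.70)2Si2O6: molar mass 244.930 g/mol; 6×15.999 = 95.994 g → 39.19 wt%.
O in Fe3Al2Si3O12: molar mass 497.742 g/mol; 12×15.999 = 191.988 g → 38.57 wt%.
Difference = 39.19 − 38.57 = 0.62 percentage points.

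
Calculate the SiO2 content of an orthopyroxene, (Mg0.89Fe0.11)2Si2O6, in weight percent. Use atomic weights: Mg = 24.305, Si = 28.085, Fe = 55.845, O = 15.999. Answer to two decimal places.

Molar mass of (Mg0.89Fe0.11)2Si2O6 = 1.78*24.305 + 0.22*55.845 + 2*28.085 + 6*15.999 = 207.713 g/mol.
Each formula unit contains 2 Si, equivalent to 2/1 = 2.0000 mol SiO2.
M(SiO2) = 1×28.085 + 2×15.999 = 60.083 g/mol.
Mass of SiO2 per formula unit = 2.0000 × 60.083 = 120.166 g.
SiO2 wt% = 120.166 / 207.713 × 100 = 57.85%.

57.85 wt%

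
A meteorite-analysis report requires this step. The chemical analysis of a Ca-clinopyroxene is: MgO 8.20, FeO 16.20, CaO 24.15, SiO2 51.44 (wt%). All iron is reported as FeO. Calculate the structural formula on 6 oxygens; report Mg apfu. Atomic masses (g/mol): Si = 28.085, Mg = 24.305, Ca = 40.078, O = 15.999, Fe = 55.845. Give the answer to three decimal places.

MgO: 8.20/40.304 = 0.20345 mol → 0.20345 mol Mg, 0.20345 mol O.
FeO: 16.20/71.844 = 0.22549 mol → 0.22549 mol Fe, 0.22549 mol O.
CaO: 24.15/56.077 = 0.43066 mol → 0.43066 mol Ca, 0.43066 mol O.
SiO2: 51.44/60.083 = 0.85615 mol → 0.85615 mol Si, 1.71230 mol O.
Total oxygen = 2.57190 mol. Normalization factor = 6/2.57190 = 2.33291.
Mg per 6 O = 0.20345 × 2.33291 = 0.475.

0.475 Mg apfu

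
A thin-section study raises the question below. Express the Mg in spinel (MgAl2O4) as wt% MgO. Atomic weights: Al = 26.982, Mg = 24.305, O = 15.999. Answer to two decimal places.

Formula mass = 142.265 g/mol.
1 Mg → 1.0000 mol MgO per formula unit; M(MgO) = 40.304, so MgO mass = 40.304 g.
40.304/142.265 × 100 = 28.33 wt%.

28.33 wt%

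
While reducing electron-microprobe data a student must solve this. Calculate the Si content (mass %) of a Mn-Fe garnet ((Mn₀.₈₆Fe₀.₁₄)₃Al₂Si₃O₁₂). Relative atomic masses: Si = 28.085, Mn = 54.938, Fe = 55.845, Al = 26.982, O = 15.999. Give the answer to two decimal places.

17.01 mass %

Formula mass = 2.58*54.938 + 0.42*55.845 + 2*26.982 + 3*28.085 + 12*15.999 = 495.402 g/mol, of which 84.255 g is Si.
So Si makes up 84.255/495.402 = 0.1701 of the mass, i.e. 17.01%.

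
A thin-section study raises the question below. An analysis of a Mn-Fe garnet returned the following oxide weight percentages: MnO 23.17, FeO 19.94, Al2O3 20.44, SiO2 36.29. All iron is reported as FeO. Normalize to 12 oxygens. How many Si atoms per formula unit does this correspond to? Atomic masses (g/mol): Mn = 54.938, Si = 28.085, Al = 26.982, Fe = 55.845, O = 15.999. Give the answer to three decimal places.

3.003 Si apfu

MnO: 23.17/70.937 = 0.32663 mol → 0.32663 mol Mn, 0.32663 mol O.
FeO: 19.94/71.844 = 0.27755 mol → 0.27755 mol Fe, 0.27755 mol O.
Al2O3: 20.44/101.961 = 0.20047 mol → 0.40094 mol Al, 0.60141 mol O.
SiO2: 36.29/60.083 = 0.60400 mol → 0.60400 mol Si, 1.20800 mol O.
Total oxygen = 2.41359 mol. Normalization factor = 12/2.41359 = 4.97185.
Si per 12 O = 0.60400 × 4.97185 = 3.003.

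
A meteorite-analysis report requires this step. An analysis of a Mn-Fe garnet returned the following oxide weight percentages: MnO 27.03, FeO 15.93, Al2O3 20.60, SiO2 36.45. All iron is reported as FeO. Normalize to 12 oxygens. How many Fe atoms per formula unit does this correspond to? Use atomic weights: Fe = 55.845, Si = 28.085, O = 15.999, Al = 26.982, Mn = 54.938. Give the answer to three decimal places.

MnO (M=70.937): mol = 0.38104; Mn = 0.38104, O = 0.38104.
FeO (M=71.844): mol = 0.22173; Fe = 0.22173, O = 0.22173.
Al2O3 (M=101.961): mol = 0.20204; Al = 0.40408, O = 0.60612.
SiO2 (M=60.083): mol = 0.60666; Si = 0.60666, O = 1.21332.
ΣO = 2.42221; factor = 12/ΣO = 4.95415.
Fe apfu = 0.22173 × 4.95415 = 1.098.

1.098 Fe apfu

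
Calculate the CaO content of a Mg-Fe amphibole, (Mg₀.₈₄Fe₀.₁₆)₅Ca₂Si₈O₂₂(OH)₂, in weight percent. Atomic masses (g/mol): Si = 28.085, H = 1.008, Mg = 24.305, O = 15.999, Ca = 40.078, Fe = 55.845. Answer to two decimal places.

Molar mass of (Mg₀.₈₄Fe₀.₁₆)₅Ca₂Si₈O₂₂(OH)₂ = 4.20*24.305 + 0.80*55.845 + 2*40.078 + 8*28.085 + 24*15.999 + 2*1.008 = 837.585 g/mol.
Each formula unit contains 2 Ca, equivalent to 2/1 = 2.0000 mol CaO.
M(CaO) = 1×40.078 + 1×15.999 = 56.077 g/mol.
Mass of CaO per formula unit = 2.0000 × 56.077 = 112.154 g.
CaO wt% = 112.154 / 837.585 × 100 = 13.39%.

13.39 wt%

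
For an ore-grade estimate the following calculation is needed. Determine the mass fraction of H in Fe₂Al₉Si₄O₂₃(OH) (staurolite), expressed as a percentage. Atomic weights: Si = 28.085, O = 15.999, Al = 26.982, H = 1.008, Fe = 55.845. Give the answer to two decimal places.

Formula mass = 2*55.845 + 9*26.982 + 4*28.085 + 24*15.999 + 1*1.008 = 851.852 g/mol, of which 1.008 g is H.
So H makes up 1.008/851.852 = 0.0012 of the mass, i.e. 0.12%.

0.12 wt%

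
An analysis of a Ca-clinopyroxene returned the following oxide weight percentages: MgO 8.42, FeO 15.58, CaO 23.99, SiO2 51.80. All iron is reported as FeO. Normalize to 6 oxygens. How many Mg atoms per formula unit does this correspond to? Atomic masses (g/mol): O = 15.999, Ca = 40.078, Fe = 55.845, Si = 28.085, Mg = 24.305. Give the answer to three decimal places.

0.486 Mg apfu

MgO (M=40.304): mol = 0.20891; Mg = 0.20891, O = 0.20891.
FeO (M=71.844): mol = 0.21686; Fe = 0.21686, O = 0.21686.
CaO (M=56.077): mol = 0.42780; Ca = 0.42780, O = 0.42780.
SiO2 (M=60.083): mol = 0.86214; Si = 0.86214, O = 1.72428.
ΣO = 2.57785; factor = 6/ΣO = 2.32752.
Mg apfu = 0.20891 × 2.32752 = 0.486.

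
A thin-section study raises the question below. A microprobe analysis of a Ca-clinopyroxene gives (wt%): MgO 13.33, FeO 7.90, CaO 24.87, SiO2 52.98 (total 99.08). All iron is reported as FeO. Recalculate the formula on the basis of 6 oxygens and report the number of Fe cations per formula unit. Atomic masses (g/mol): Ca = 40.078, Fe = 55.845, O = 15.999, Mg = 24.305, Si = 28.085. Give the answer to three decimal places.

0.249 Fe apfu

MgO (M=40.304): mol = 0.33074; Mg = 0.33074, O = 0.33074.
FeO (M=71.844): mol = 0.10996; Fe = 0.10996, O = 0.10996.
CaO (M=56.077): mol = 0.44350; Ca = 0.44350, O = 0.44350.
SiO2 (M=60.083): mol = 0.88178; Si = 0.88178, O = 1.76356.
ΣO = 2.64776; factor = 6/ΣO = 2.26607.
Fe apfu = 0.10996 × 2.26607 = 0.249.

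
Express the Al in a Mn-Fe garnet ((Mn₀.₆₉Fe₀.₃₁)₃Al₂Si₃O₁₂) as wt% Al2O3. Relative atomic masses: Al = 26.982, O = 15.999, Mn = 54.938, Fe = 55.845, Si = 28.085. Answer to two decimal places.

20.56 wt%

Formula mass = 495.865 g/mol.
2 Al → 1.0000 mol Al2O3 per formula unit; M(Al2O3) = 101.961, so Al2O3 mass = 101.961 g.
101.961/495.865 × 100 = 20.56 wt%.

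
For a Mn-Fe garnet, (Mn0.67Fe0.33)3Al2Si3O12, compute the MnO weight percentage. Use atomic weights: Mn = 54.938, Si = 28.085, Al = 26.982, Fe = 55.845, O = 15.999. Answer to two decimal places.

Formula mass = 495.919 g/mol.
2.01 Mn → 2.0100 mol MnO per formula unit; M(MnO) = 70.937, so MnO mass = 142.583 g.
142.583/495.919 × 100 = 28.75 wt%.

28.75 wt%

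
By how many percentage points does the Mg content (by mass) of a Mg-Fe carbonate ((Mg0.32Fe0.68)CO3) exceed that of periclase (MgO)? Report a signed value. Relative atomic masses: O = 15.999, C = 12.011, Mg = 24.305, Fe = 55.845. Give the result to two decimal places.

-52.95 percentage points

Mg in (Mg0.32Fe0.68)CO3: molar mass 105.760 g/mol; 0.32×24.305 = 7.778 g → 7.35 wt%.
Mg in MgO: molar mass 40.304 g/mol; 1×24.305 = 24.305 g → 60.30 wt%.
Difference = 7.35 − 60.30 = -52.95 percentage points.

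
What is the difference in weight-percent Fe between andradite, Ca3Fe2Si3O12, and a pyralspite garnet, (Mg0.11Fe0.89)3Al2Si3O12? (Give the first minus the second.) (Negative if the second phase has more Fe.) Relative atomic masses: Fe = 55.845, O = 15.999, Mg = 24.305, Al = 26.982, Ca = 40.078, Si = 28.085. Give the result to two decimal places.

-8.62 percentage points

Fe in Ca3Fe2Si3O12: molar mass 508.167 g/mol; 2×55.845 = 111.690 g → 21.98 wt%.
Fe in (Mg0.11Fe0.89)3Al2Si3O12: molar mass 487.334 g/mol; 2.67×55.845 = 149.106 g → 30.60 wt%.
Difference = 21.98 − 30.60 = -8.62 percentage points.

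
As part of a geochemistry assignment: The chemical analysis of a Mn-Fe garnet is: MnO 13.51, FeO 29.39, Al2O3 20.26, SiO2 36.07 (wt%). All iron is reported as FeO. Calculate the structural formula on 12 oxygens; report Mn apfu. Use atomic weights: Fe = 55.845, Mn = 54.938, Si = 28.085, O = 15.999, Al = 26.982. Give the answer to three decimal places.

0.954 Mn apfu

MnO: 13.51/70.937 = 0.19045 mol → 0.19045 mol Mn, 0.19045 mol O.
FeO: 29.39/71.844 = 0.40908 mol → 0.40908 mol Fe, 0.40908 mol O.
Al2O3: 20.26/101.961 = 0.19870 mol → 0.39740 mol Al, 0.59610 mol O.
SiO2: 36.07/60.083 = 0.60034 mol → 0.60034 mol Si, 1.20068 mol O.
Total oxygen = 2.39631 mol. Normalization factor = 12/2.39631 = 5.00770.
Mn per 12 O = 0.19045 × 5.00770 = 0.954.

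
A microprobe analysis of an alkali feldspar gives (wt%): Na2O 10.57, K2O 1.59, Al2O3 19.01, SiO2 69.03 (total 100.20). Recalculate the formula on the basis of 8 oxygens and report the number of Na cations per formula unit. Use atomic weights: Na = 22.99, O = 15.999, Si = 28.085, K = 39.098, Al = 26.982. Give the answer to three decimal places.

0.896 Na apfu

10.57 wt% Na2O ÷ 61.979 g/mol = 0.17054 mol, giving 0.34108 Na and 0.17054 O.
1.59 wt% K2O ÷ 94.195 g/mol = 0.01688 mol, giving 0.03376 K and 0.01688 O.
19.01 wt% Al2O3 ÷ 101.961 g/mol = 0.18644 mol, giving 0.37288 Al and 0.55932 O.
69.03 wt% SiO2 ÷ 60.083 g/mol = 1.14891 mol, giving 1.14891 Si and 2.29782 O.
Oxygen sums to 3.04456; scaling by 8/3.04456 = 2.62764 puts the formula on 8 O.
Na: 0.34108 × 2.62764 = 0.896 atoms per formula unit.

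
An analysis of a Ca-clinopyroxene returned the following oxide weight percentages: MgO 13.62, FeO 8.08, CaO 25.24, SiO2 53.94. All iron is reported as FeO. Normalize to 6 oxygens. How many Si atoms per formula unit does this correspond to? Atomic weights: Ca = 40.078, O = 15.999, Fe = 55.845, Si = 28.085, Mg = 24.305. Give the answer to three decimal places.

MgO: 13.62/40.304 = 0.33793 mol → 0.33793 mol Mg, 0.33793 mol O.
FeO: 8.08/71.844 = 0.11247 mol → 0.11247 mol Fe, 0.11247 mol O.
CaO: 25.24/56.077 = 0.45010 mol → 0.45010 mol Ca, 0.45010 mol O.
SiO2: 53.94/60.083 = 0.89776 mol → 0.89776 mol Si, 1.79552 mol O.
Total oxygen = 2.69602 mol. Normalization factor = 6/2.69602 = 2.22550.
Si per 6 O = 0.89776 × 2.22550 = 1.998.

1.998 Si apfu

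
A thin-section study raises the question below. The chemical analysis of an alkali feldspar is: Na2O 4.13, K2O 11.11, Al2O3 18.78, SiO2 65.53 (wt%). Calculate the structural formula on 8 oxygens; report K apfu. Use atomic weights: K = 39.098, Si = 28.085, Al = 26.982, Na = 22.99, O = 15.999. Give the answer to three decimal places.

0.647 K apfu

4.13 wt% Na2O ÷ 61.979 g/mol = 0.06664 mol, giving 0.13328 Na and 0.06664 O.
11.11 wt% K2O ÷ 94.195 g/mol = 0.11795 mol, giving 0.23590 K and 0.11795 O.
18.78 wt% Al2O3 ÷ 101.961 g/mol = 0.18419 mol, giving 0.36838 Al and 0.55257 O.
65.53 wt% SiO2 ÷ 60.083 g/mol = 1.09066 mol, giving 1.09066 Si and 2.18132 O.
Oxygen sums to 2.91848; scaling by 8/2.91848 = 2.74115 puts the formula on 8 O.
K: 0.23590 × 2.74115 = 0.647 atoms per formula unit.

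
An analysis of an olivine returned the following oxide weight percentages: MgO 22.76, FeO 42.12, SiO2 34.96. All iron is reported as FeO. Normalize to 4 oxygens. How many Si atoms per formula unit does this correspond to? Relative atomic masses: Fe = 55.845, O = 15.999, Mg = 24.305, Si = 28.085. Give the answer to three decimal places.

1.006 Si apfu

MgO: 22.76/40.304 = 0.56471 mol → 0.56471 mol Mg, 0.56471 mol O.
FeO: 42.12/71.844 = 0.58627 mol → 0.58627 mol Fe, 0.58627 mol O.
SiO2: 34.96/60.083 = 0.58186 mol → 0.58186 mol Si, 1.16372 mol O.
Total oxygen = 2.31470 mol. Normalization factor = 4/2.31470 = 1.72809.
Si per 4 O = 0.58186 × 1.72809 = 1.006.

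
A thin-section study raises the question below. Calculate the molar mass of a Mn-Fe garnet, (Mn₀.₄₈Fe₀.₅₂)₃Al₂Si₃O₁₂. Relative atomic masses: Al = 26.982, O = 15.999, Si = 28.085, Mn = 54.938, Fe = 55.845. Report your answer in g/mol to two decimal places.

496.44 g/mol

The formula mass is the sum 1.44×54.938 + 1.56×55.845 + 2×26.982 + 3×28.085 + 12×15.999.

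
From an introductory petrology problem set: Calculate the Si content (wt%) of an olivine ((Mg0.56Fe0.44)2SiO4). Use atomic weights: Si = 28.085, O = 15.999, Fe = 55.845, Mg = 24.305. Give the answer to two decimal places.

16.67 wt%

Formula mass = 1.12×24.305 + 0.88×55.845 + 1×28.085 + 4×15.999 = 168.446 g/mol, of which 28.085 g is Si.
So Si makes up 28.085/168.446 = 0.1667 of the mass, i.e. 16.67%.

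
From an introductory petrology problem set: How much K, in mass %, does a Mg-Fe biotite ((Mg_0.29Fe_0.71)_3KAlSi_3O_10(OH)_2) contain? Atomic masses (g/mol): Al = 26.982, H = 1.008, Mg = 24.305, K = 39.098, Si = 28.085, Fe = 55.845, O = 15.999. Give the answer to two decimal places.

8.07 mass %

Molar mass of (Mg_0.29Fe_0.71)_3KAlSi_3O_10(OH)_2: 0.87·24.305 + 2.13·55.845 + 1·39.098 + 1·26.982 + 3·28.085 + 12·15.999 + 2·1.008 = 484.434 g/mol.
Mass of K per formula unit: 1 × 39.098 = 39.098 g.
Weight fraction K = 39.098 / 484.434 = 0.0807.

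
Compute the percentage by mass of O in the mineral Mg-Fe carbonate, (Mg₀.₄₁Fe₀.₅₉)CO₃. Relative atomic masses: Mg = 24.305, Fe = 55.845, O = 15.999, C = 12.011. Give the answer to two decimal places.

Formula mass = 0.41*24.305 + 0.59*55.845 + 1*12.011 + 3*15.999 = 102.922 g/mol, of which 47.997 g is O.
So O makes up 47.997/102.922 = 0.4663 of the mass, i.e. 46.63%.

46.63 mass %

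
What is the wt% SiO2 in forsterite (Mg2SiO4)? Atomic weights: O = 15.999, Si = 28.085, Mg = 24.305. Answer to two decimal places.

42.71 wt%

Formula mass = 140.691 g/mol.
1 Si → 1.0000 mol SiO2 per formula unit; M(SiO2) = 60.083, so SiO2 mass = 60.083 g.
60.083/140.691 × 100 = 42.71 wt%.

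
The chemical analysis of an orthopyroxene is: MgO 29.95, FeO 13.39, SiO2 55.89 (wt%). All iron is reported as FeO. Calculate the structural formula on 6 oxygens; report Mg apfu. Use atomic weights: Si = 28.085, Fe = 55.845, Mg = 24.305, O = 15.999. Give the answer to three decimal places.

29.95 wt% MgO ÷ 40.304 g/mol = 0.74310 mol, giving 0.74310 Mg and 0.74310 O.
13.39 wt% FeO ÷ 71.844 g/mol = 0.18638 mol, giving 0.18638 Fe and 0.18638 O.
55.89 wt% SiO2 ÷ 60.083 g/mol = 0.93021 mol, giving 0.93021 Si and 1.86042 O.
Oxygen sums to 2.78990; scaling by 6/2.78990 = 2.15061 puts the formula on 6 O.
Mg: 0.74310 × 2.15061 = 1.598 atoms per formula unit.

1.598 Mg apfu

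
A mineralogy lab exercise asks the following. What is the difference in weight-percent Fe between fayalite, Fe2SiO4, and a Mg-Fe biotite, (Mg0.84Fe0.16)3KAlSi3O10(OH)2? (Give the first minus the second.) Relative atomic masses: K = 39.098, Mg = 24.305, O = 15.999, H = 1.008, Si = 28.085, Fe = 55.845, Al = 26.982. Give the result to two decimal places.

First mineral: 111.690 g Fe in 203.771 g formula = 54.81 wt% Fe.
Second mineral: 26.806 g Fe in 432.393 g formula = 6.20 wt% Fe.
54.81% − 6.20% gives a difference of 48.61 percentage points.

48.61 percentage points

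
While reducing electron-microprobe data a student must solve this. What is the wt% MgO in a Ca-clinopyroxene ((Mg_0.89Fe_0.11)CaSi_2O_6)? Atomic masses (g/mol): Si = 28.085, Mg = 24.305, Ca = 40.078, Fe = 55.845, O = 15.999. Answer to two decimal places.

16.30 wt%

M((Mg_0.89Fe_0.11)CaSi_2O_6) = 220.016 g/mol; M(MgO) = 40.304 g/mol.
Moles MgO per formula unit = 0.89 Mg ÷ 1 = 0.8900.
MgO fraction = (0.8900 × 40.304) / 220.016 = 35.871/220.016 = 0.1630.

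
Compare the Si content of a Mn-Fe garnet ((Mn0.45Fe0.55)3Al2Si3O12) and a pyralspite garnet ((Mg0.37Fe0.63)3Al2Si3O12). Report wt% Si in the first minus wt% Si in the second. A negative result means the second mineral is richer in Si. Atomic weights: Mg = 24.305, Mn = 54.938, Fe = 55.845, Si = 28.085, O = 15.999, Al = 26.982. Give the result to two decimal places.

-1.24 percentage points

M((Mn0.45Fe0.55)3Al2Si3O12) = 496.518 g/mol, so wt% Si = 84.255/496.518 × 100 = 16.97%.
M((Mg0.37Fe0.63)3Al2Si3O12) = 462.733 g/mol, so wt% Si = 84.255/462.733 × 100 = 18.21%.
16.97 − 18.21 = -1.24 pp.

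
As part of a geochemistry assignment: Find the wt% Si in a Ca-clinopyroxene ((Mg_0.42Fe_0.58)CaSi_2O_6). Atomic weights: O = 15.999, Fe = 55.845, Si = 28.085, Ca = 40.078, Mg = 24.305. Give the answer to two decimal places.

Molar mass of (Mg_0.42Fe_0.58)CaSi_2O_6: 0.42·24.305 + 0.58·55.845 + 1·40.078 + 2·28.085 + 6·15.999 = 234.840 g/mol.
Mass of Si per formula unit: 2 × 28.085 = 56.170 g.
Weight fraction Si = 56.170 / 234.840 = 0.2392.

23.92 wt%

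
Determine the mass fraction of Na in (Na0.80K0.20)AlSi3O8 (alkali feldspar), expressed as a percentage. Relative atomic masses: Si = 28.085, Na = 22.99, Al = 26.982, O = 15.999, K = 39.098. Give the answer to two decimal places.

6.93 mass %

M((Na0.80K0.20)AlSi3O8) = 265.441 g/mol.
Na contributes 0.80 × 22.99 = 18.392 g per mole.
18.392/265.441 = 0.0693 → 6.93%.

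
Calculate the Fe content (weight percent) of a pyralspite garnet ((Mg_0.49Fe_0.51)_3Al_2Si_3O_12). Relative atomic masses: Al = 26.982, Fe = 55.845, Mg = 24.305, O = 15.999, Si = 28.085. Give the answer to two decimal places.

Molar mass of (Mg_0.49Fe_0.51)_3Al_2Si_3O_12: 1.47*24.305 + 1.53*55.845 + 2*26.982 + 3*28.085 + 12*15.999 = 451.378 g/mol.
Mass of Fe per formula unit: 1.53 × 55.845 = 85.443 g.
Weight fraction Fe = 85.443 / 451.378 = 0.1893.

18.93 weight percent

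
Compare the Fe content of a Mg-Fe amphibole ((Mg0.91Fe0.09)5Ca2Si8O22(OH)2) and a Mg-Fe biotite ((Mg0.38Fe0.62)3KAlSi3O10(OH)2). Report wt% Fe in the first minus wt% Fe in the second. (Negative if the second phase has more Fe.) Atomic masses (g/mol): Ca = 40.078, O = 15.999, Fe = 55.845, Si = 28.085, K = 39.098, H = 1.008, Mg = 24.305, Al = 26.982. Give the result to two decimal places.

First mineral: 25.130 g Fe in 826.546 g formula = 3.04 wt% Fe.
Second mineral: 103.872 g Fe in 475.918 g formula = 21.83 wt% Fe.
3.04% − 21.83% gives a difference of -18.79 percentage points.

-18.79 percentage points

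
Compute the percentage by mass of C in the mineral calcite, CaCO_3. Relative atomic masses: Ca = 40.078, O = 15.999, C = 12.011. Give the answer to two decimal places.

Molar mass of CaCO_3: 1*40.078 + 1*12.011 + 3*15.999 = 100.086 g/mol.
Mass of C per formula unit: 1 × 12.011 = 12.011 g.
Weight fraction C = 12.011 / 100.086 = 0.1200.

12.00 weight percent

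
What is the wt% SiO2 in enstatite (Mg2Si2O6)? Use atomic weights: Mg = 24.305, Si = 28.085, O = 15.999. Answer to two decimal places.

M(Mg2Si2O6) = 200.774 g/mol; M(SiO2) = 60.083 g/mol.
Moles SiO2 per formula unit = 2 Si ÷ 1 = 2.0000.
SiO2 fraction = (2.0000 × 60.083) / 200.774 = 120.166/200.774 = 0.5985.

59.85 wt%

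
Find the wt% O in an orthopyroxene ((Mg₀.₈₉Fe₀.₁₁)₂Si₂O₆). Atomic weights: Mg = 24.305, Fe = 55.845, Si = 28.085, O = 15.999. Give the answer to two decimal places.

M((Mg₀.₈₉Fe₀.₁₁)₂Si₂O₆) = 207.713 g/mol.
O contributes 6 × 15.999 = 95.994 g per mole.
95.994/207.713 = 0.4621 → 46.21%.

46.21 wt%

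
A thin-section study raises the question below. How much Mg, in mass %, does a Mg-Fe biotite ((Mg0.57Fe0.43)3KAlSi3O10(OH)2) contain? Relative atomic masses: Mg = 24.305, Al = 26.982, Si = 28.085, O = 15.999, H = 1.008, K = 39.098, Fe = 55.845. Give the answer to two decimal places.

9.08 mass %

M((Mg0.57Fe0.43)3KAlSi3O10(OH)2) = 457.941 g/mol.
Mg contributes 1.71 × 24.305 = 41.562 g per mole.
41.562/457.941 = 0.0908 → 9.08%.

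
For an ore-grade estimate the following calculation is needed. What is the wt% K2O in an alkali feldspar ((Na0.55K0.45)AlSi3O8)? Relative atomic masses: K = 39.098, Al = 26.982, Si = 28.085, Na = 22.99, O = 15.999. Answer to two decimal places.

7.87 wt%

Molar mass of (Na0.55K0.45)AlSi3O8 = 0.55*22.99 + 0.45*39.098 + 1*26.982 + 3*28.085 + 8*15.999 = 269.468 g/mol.
Each formula unit contains 0.45 K, equivalent to 0.45/2 = 0.2250 mol K2O.
M(K2O) = 2×39.098 + 1×15.999 = 94.195 g/mol.
Mass of K2O per formula unit = 0.2250 × 94.195 = 21.194 g.
K2O wt% = 21.194 / 269.468 × 100 = 7.87%.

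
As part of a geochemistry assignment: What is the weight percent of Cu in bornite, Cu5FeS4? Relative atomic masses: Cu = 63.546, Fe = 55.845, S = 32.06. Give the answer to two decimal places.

Formula mass = 5×63.546 + 1×55.845 + 4×32.06 = 501.815 g/mol, of which 317.730 g is Cu.
So Cu makes up 317.730/501.815 = 0.6332 of the mass, i.e. 63.32%.

63.32 wt%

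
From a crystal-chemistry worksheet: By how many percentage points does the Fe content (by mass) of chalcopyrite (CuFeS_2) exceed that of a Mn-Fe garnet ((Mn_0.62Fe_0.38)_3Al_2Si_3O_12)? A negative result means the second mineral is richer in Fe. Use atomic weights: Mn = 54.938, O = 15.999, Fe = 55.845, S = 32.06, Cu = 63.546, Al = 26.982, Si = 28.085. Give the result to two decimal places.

Fe in CuFeS_2: molar mass 183.511 g/mol; 1×55.845 = 55.845 g → 30.43 wt%.
Fe in (Mn_0.62Fe_0.38)_3Al_2Si_3O_12: molar mass 496.055 g/mol; 1.14×55.845 = 63.663 g → 12.83 wt%.
Difference = 30.43 − 12.83 = 17.60 percentage points.

17.60 percentage points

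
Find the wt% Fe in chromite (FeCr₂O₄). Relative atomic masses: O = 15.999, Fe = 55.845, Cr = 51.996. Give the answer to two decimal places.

M(FeCr₂O₄) = 223.833 g/mol.
Fe contributes 1 × 55.845 = 55.845 g per mole.
55.845/223.833 = 0.2495 → 24.95%.

24.95 mass %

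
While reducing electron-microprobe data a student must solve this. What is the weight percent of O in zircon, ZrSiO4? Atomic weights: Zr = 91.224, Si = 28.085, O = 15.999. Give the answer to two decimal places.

Formula mass = 1·91.224 + 1·28.085 + 4·15.999 = 183.305 g/mol, of which 63.996 g is O.
So O makes up 63.996/183.305 = 0.3491 of the mass, i.e. 34.91%.

34.91 weight percent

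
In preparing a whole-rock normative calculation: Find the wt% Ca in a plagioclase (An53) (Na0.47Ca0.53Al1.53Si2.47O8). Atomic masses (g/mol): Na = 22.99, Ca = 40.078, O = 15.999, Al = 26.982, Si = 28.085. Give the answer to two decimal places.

Formula mass = 0.47·22.99 + 0.53·40.078 + 1.53·26.982 + 2.47·28.085 + 8·15.999 = 270.691 g/mol, of which 21.241 g is Ca.
So Ca makes up 21.241/270.691 = 0.0785 of the mass, i.e. 7.85%.

7.85 mass %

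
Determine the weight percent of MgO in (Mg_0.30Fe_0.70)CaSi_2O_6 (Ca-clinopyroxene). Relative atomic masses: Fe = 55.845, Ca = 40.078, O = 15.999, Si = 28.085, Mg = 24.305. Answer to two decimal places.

5.07 wt%

Formula mass = 238.625 g/mol.
0.30 Mg → 0.3000 mol MgO per formula unit; M(MgO) = 40.304, so MgO mass = 12.091 g.
12.091/238.625 × 100 = 5.07 wt%.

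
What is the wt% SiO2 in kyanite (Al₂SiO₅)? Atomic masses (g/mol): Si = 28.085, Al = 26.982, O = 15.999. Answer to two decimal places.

Molar mass of Al₂SiO₅ = 2*26.982 + 1*28.085 + 5*15.999 = 162.044 g/mol.
Each formula unit contains 1 Si, equivalent to 1/1 = 1.0000 mol SiO2.
M(SiO2) = 1×28.085 + 2×15.999 = 60.083 g/mol.
Mass of SiO2 per formula unit = 1.0000 × 60.083 = 60.083 g.
SiO2 wt% = 60.083 / 162.044 × 100 = 37.08%.

37.08 wt%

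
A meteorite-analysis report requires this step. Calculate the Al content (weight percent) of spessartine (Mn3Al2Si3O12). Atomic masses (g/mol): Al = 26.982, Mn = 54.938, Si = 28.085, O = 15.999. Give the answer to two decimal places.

Formula mass = 3×54.938 + 2×26.982 + 3×28.085 + 12×15.999 = 495.021 g/mol, of which 53.964 g is Al.
So Al makes up 53.964/495.021 = 0.1090 of the mass, i.e. 10.90%.

10.90 weight percent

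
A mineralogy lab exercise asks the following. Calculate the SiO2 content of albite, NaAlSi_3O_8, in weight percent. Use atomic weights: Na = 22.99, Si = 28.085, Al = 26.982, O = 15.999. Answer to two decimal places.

68.74 wt%

Formula mass = 262.219 g/mol.
3 Si → 3.0000 mol SiO2 per formula unit; M(SiO2) = 60.083, so SiO2 mass = 180.249 g.
180.249/262.219 × 100 = 68.74 wt%.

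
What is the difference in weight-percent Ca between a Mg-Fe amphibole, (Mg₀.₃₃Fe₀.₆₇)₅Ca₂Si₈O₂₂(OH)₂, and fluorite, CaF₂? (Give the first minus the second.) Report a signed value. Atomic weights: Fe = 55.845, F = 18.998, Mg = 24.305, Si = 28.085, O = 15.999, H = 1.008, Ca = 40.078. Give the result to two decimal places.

-42.60 percentage points

M((Mg₀.₃₃Fe₀.₆₇)₅Ca₂Si₈O₂₂(OH)₂) = 918.012 g/mol, so wt% Ca = 80.156/918.012 × 100 = 8.73%.
M(CaF₂) = 78.074 g/mol, so wt% Ca = 40.078/78.074 × 100 = 51.33%.
8.73 − 51.33 = -42.60 pp.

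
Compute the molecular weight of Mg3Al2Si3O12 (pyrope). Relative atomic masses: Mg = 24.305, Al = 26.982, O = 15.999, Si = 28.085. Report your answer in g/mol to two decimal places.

403.12 g/mol

The formula mass is the sum 3×24.305 + 2×26.982 + 3×28.085 + 12×15.999.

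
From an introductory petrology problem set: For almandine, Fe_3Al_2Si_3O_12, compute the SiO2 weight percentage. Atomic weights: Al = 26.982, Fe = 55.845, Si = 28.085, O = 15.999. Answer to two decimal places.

36.21 wt%

Formula mass = 497.742 g/mol.
3 Si → 3.0000 mol SiO2 per formula unit; M(SiO2) = 60.083, so SiO2 mass = 180.249 g.
180.249/497.742 × 100 = 36.21 wt%.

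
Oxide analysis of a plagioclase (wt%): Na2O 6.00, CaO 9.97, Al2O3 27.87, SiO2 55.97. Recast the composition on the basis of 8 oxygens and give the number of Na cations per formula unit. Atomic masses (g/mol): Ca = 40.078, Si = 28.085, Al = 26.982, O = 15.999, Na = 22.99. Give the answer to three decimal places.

0.524 Na apfu

Na2O: 6.00/61.979 = 0.09681 mol → 0.19362 mol Na, 0.09681 mol O.
CaO: 9.97/56.077 = 0.17779 mol → 0.17779 mol Ca, 0.17779 mol O.
Al2O3: 27.87/101.961 = 0.27334 mol → 0.54668 mol Al, 0.82002 mol O.
SiO2: 55.97/60.083 = 0.93154 mol → 0.93154 mol Si, 1.86308 mol O.
Total oxygen = 2.95770 mol. Normalization factor = 8/2.95770 = 2.70480.
Na per 8 O = 0.19362 × 2.70480 = 0.524.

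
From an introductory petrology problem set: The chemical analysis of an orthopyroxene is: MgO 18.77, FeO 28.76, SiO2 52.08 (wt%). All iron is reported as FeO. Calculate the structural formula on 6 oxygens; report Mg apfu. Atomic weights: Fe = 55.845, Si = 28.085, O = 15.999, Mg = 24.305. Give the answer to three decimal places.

18.77 wt% MgO ÷ 40.304 g/mol = 0.46571 mol, giving 0.46571 Mg and 0.46571 O.
28.76 wt% FeO ÷ 71.844 g/mol = 0.40031 mol, giving 0.40031 Fe and 0.40031 O.
52.08 wt% SiO2 ÷ 60.083 g/mol = 0.86680 mol, giving 0.86680 Si and 1.73360 O.
Oxygen sums to 2.59962; scaling by 6/2.59962 = 2.30803 puts the formula on 6 O.
Mg: 0.46571 × 2.30803 = 1.075 atoms per formula unit.

1.075 Mg apfu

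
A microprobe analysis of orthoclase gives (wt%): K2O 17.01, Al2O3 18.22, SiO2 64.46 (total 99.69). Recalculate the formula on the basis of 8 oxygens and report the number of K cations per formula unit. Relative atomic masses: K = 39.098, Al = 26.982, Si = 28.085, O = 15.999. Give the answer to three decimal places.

17.01 wt% K2O ÷ 94.195 g/mol = 0.18058 mol, giving 0.36116 K and 0.18058 O.
18.22 wt% Al2O3 ÷ 101.961 g/mol = 0.17870 mol, giving 0.35740 Al and 0.53610 O.
64.46 wt% SiO2 ÷ 60.083 g/mol = 1.07285 mol, giving 1.07285 Si and 2.14570 O.
Oxygen sums to 2.86238; scaling by 8/2.86238 = 2.79488 puts the formula on 8 O.
K: 0.36116 × 2.79488 = 1.009 atoms per formula unit.

1.009 K apfu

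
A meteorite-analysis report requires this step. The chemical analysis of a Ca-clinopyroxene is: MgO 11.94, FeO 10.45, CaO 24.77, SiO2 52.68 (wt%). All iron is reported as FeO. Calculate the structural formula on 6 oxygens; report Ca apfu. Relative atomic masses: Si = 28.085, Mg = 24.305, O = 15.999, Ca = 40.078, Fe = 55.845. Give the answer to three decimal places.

1.005 Ca apfu

MgO: 11.94/40.304 = 0.29625 mol → 0.29625 mol Mg, 0.29625 mol O.
FeO: 10.45/71.844 = 0.14545 mol → 0.14545 mol Fe, 0.14545 mol O.
CaO: 24.77/56.077 = 0.44171 mol → 0.44171 mol Ca, 0.44171 mol O.
SiO2: 52.68/60.083 = 0.87679 mol → 0.87679 mol Si, 1.75358 mol O.
Total oxygen = 2.63699 mol. Normalization factor = 6/2.63699 = 2.27532.
Ca per 6 O = 0.44171 × 2.27532 = 1.005.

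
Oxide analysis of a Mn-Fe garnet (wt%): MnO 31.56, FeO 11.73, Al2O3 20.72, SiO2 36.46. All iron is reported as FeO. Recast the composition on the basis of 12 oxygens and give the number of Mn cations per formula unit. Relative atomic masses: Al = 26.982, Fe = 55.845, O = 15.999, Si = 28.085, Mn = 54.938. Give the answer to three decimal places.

2.196 Mn apfu

MnO (M=70.937): mol = 0.44490; Mn = 0.44490, O = 0.44490.
FeO (M=71.844): mol = 0.16327; Fe = 0.16327, O = 0.16327.
Al2O3 (M=101.961): mol = 0.20321; Al = 0.40642, O = 0.60963.
SiO2 (M=60.083): mol = 0.60683; Si = 0.60683, O = 1.21366.
ΣO = 2.43146; factor = 12/ΣO = 4.93531.
Mn apfu = 0.44490 × 4.93531 = 2.196.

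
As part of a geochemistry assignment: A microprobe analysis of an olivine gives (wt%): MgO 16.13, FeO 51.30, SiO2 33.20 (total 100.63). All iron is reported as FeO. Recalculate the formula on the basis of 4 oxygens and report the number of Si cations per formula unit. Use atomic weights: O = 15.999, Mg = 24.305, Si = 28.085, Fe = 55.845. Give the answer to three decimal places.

0.996 Si apfu

MgO (M=40.304): mol = 0.40021; Mg = 0.40021, O = 0.40021.
FeO (M=71.844): mol = 0.71405; Fe = 0.71405, O = 0.71405.
SiO2 (M=60.083): mol = 0.55257; Si = 0.55257, O = 1.10514.
ΣO = 2.21940; factor = 4/ΣO = 1.80229.
Si apfu = 0.55257 × 1.80229 = 0.996.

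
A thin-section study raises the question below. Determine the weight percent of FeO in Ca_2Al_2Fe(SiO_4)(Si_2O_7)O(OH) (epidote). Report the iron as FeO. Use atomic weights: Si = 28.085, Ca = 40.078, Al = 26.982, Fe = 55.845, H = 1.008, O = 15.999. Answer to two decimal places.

14.87 wt%

Molar mass of Ca_2Al_2Fe(SiO_4)(Si_2O_7)O(OH) = 2*40.078 + 2*26.982 + 1*55.845 + 3*28.085 + 13*15.999 + 1*1.008 = 483.215 g/mol.
Each formula unit contains 1 Fe, equivalent to 1/1 = 1.0000 mol FeO.
M(FeO) = 1×55.845 + 1×15.999 = 71.844 g/mol.
Mass of FeO per formula unit = 1.0000 × 71.844 = 71.844 g.
FeO wt% = 71.844 / 483.215 × 100 = 14.87%.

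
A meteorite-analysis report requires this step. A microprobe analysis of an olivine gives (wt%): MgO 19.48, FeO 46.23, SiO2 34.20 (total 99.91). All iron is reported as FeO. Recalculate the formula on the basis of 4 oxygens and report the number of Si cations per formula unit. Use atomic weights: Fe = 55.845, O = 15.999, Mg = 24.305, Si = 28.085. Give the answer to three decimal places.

MgO (M=40.304): mol = 0.48333; Mg = 0.48333, O = 0.48333.
FeO (M=71.844): mol = 0.64348; Fe = 0.64348, O = 0.64348.
SiO2 (M=60.083): mol = 0.56921; Si = 0.56921, O = 1.13842.
ΣO = 2.26523; factor = 4/ΣO = 1.76583.
Si apfu = 0.56921 × 1.76583 = 1.005.

1.005 Si apfu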